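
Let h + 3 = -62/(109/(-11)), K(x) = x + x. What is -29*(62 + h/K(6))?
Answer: -2362079/1308 ≈ -1805.9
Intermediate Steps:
K(x) = 2*x
h = 355/109 (h = -3 - 62/(109/(-11)) = -3 - 62/(109*(-1/11)) = -3 - 62/(-109/11) = -3 - 62*(-11/109) = -3 + 682/109 = 355/109 ≈ 3.2569)
-29*(62 + h/K(6)) = -29*(62 + 355/(109*((2*6)))) = -29*(62 + (355/109)/12) = -29*(62 + (355/109)*(1/12)) = -29*(62 + 355/1308) = -29*81451/1308 = -2362079/1308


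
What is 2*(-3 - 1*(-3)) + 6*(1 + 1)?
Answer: 12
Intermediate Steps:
2*(-3 - 1*(-3)) + 6*(1 + 1) = 2*(-3 + 3) + 6*2 = 2*0 + 12 = 0 + 12 = 12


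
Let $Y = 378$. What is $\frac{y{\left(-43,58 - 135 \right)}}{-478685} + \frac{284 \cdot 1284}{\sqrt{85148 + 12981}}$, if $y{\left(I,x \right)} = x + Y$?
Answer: $- \frac{301}{478685} + \frac{364656 \sqrt{98129}}{98129} \approx 1164.1$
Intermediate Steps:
$y{\left(I,x \right)} = 378 + x$ ($y{\left(I,x \right)} = x + 378 = 378 + x$)
$\frac{y{\left(-43,58 - 135 \right)}}{-478685} + \frac{284 \cdot 1284}{\sqrt{85148 + 12981}} = \frac{378 + \left(58 - 135\right)}{-478685} + \frac{284 \cdot 1284}{\sqrt{85148 + 12981}} = \left(378 + \left(58 - 135\right)\right) \left(- \frac{1}{478685}\right) + \frac{364656}{\sqrt{98129}} = \left(378 - 77\right) \left(- \frac{1}{478685}\right) + 364656 \frac{\sqrt{98129}}{98129} = 301 \left(- \frac{1}{478685}\right) + \frac{364656 \sqrt{98129}}{98129} = - \frac{301}{478685} + \frac{364656 \sqrt{98129}}{98129}$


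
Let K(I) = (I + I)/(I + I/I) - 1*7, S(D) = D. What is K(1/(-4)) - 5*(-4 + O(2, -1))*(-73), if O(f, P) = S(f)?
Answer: -2213/3 ≈ -737.67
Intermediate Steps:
O(f, P) = f
K(I) = -7 + 2*I/(1 + I) (K(I) = (2*I)/(I + 1) - 7 = (2*I)/(1 + I) - 7 = 2*I/(1 + I) - 7 = -7 + 2*I/(1 + I))
K(1/(-4)) - 5*(-4 + O(2, -1))*(-73) = (-7 - 5/(-4))/(1 + 1/(-4)) - 5*(-4 + 2)*(-73) = (-7 - 5*(-1/4))/(1 - 1/4) - 5*(-2)*(-73) = (-7 + 5/4)/(3/4) + 10*(-73) = (4/3)*(-23/4) - 730 = -23/3 - 730 = -2213/3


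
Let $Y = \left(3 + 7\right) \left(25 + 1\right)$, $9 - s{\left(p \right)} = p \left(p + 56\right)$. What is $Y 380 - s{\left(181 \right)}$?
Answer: $141688$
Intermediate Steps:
$s{\left(p \right)} = 9 - p \left(56 + p\right)$ ($s{\left(p \right)} = 9 - p \left(p + 56\right) = 9 - p \left(56 + p\right)$)
$Y = 260$ ($Y = 10 \cdot 26 = 260$)
$Y 380 - s{\left(181 \right)} = 260 \cdot 380 - \left(9 - 181^{2} - 10136\right) = 98800 - \left(9 - 32761 - 10136\right) = 98800 - -42888 = 98800 + 42888 = 141688$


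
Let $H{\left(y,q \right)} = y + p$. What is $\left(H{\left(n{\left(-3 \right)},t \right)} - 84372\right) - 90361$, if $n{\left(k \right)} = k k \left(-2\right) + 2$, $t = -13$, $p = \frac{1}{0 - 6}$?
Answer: $- \frac{1048495}{6} \approx -1.7475 \cdot 10^{5}$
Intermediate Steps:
$p = - \frac{1}{6}$ ($p = \frac{1}{-6} = - \frac{1}{6} \approx -0.16667$)
$n{\left(k \right)} = 2 - 2 k^{2}$ ($n{\left(k \right)} = k^{2} \left(-2\right) + 2 = - 2 k^{2} + 2 = 2 - 2 k^{2}$)
$H{\left(y,q \right)} = - \frac{1}{6} + y$ ($H{\left(y,q \right)} = y - \frac{1}{6} = - \frac{1}{6} + y$)
$\left(H{\left(n{\left(-3 \right)},t \right)} - 84372\right) - 90361 = \left(\left(- \frac{1}{6} + \left(2 - 2 \left(-3\right)^{2}\right)\right) - 84372\right) - 90361 = \left(\left(- \frac{1}{6} + \left(2 - 18\right)\right) - 84372\right) - 90361 = \left(\left(- \frac{1}{6} - 16\right) - 84372\right) - 90361 = \left(- \frac{97}{6} - 84372\right) - 90361 = - \frac{506329}{6} - 90361 = - \frac{1048495}{6}$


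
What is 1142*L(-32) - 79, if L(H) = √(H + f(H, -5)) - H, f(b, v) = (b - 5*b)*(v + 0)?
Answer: 36465 + 4568*I*√42 ≈ 36465.0 + 29604.0*I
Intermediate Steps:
f(b, v) = -4*b*v (f(b, v) = (-4*b)*v = -4*b*v)
L(H) = -H + √21*√H (L(H) = √(H - 4*H*(-5)) - H = √(H + 20*H) - H = √(21*H) - H = √21*√H - H = -H + √21*√H)
1142*L(-32) - 79 = 1142*(-1*(-32) + √21*√(-32)) - 79 = 1142*(32 + √21*(4*I*√2)) - 79 = 1142*(32 + 4*I*√42) - 79 = (36544 + 4568*I*√42) - 79 = 36465 + 4568*I*√42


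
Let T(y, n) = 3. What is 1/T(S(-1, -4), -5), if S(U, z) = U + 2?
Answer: 1/3 ≈ 0.33333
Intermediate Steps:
S(U, z) = 2 + U
1/T(S(-1, -4), -5) = 1/3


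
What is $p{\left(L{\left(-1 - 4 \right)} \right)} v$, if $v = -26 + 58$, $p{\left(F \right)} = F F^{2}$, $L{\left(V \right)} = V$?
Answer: $-4000$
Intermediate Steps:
$p{\left(F \right)} = F^{3}$
$v = 32$
$p{\left(L{\left(-1 - 4 \right)} \right)} v = \left(-1 - 4\right)^{3} \cdot 32 = \left(-5\right)^{3} \cdot 32 = \left(-125\right) 32 = -4000$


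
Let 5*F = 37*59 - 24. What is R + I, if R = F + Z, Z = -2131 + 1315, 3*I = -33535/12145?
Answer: -14031862/36435 ≈ -385.12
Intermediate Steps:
I = -6707/7287 (I = (-33535/12145)/3 = (-33535*1/12145)/3 = (⅓)*(-6707/2429) = -6707/7287 ≈ -0.92041)
F = 2159/5 (F = (37*59 - 24)/5 = (2183 - 24)/5 = (⅕)*2159 = 2159/5 ≈ 431.80)
Z = -816
R = -1921/5 (R = 2159/5 - 816 = -1921/5 ≈ -384.20)
R + I = -1921/5 - 6707/7287 = -14031862/36435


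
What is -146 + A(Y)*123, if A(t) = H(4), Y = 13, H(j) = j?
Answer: 346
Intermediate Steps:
A(t) = 4
-146 + A(Y)*123 = -146 + 4*123 = -146 + 492 = 346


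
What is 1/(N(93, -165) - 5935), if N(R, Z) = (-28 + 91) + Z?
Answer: -1/6037 ≈ -0.00016565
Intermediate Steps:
N(R, Z) = 63 + Z
1/(N(93, -165) - 5935) = 1/((63 - 165) - 5935) = 1/(-102 - 5935) = 1/(-6037) = -1/6037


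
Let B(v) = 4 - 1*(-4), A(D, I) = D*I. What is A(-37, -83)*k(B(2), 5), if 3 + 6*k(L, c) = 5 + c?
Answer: 21497/6 ≈ 3582.8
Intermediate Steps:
B(v) = 8 (B(v) = 4 + 4 = 8)
k(L, c) = 1/3 + c/6 (k(L, c) = -1/2 + (5 + c)/6 = -1/2 + (5/6 + c/6) = 1/3 + c/6)
A(-37, -83)*k(B(2), 5) = (-37*(-83))*(1/3 + (1/6)*5) = 3071*(1/3 + 5/6) = 3071*(7/6) = 21497/6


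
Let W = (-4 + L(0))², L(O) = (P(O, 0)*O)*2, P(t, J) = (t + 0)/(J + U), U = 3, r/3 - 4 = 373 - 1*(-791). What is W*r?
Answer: 56064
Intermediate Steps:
r = 3504 (r = 12 + 3*(373 - 1*(-791)) = 12 + 3*(373 + 791) = 12 + 3*1164 = 12 + 3492 = 3504)
P(t, J) = t/(3 + J) (P(t, J) = (t + 0)/(J + 3) = t/(3 + J))
L(O) = 2*O²/3 (L(O) = ((O/(3 + 0))*O)*2 = ((O/3)*O)*2 = (O²/3)*2 = 2*O²/3)
W = 16 (W = (-4 + (⅔)*0²)² = (-4 + (⅔)*0)² = (-4 + 0)² = (-4)² = 16)
W*r = 16*3504 = 56064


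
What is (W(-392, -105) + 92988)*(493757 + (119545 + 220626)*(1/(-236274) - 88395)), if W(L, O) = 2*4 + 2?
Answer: -330352351345403981417/118137 ≈ -2.7964e+15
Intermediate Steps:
W(L, O) = 10 (W(L, O) = 8 + 2 = 10)
(W(-392, -105) + 92988)*(493757 + (119545 + 220626)*(1/(-236274) - 88395)) = (10 + 92988)*(493757 + (119545 + 220626)*(1/(-236274) - 88395)) = 92998*(493757 + 340171*(-1/236274 - 88395)) = 92998*(493757 + 340171*(-20885440231/236274)) = 92998*(493757 - 7104621088819501/236274) = 92998*(-7104504426878083/236274) = -330352351345403981417/118137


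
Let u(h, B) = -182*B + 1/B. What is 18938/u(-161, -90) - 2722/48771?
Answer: 79113498142/71898159429 ≈ 1.1004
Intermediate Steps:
u(h, B) = 1/B - 182*B
18938/u(-161, -90) - 2722/48771 = 18938/(1/(-90) - 182*(-90)) - 2722/48771 = 18938/(-1/90 + 16380) - 2722*1/48771 = 18938/(1474199/90) - 2722/48771 = 18938*(90/1474199) - 2722/48771 = 1704420/1474199 - 2722/48771 = 79113498142/71898159429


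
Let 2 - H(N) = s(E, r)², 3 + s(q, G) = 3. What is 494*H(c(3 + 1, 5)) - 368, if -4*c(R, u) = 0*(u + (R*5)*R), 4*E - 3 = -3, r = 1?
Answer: 620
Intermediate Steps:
E = 0 (E = ¾ + (¼)*(-3) = ¾ - ¾ = 0)
s(q, G) = 0 (s(q, G) = -3 + 3 = 0)
c(R, u) = 0 (c(R, u) = -0*(u + (R*5)*R) = -0*(u + (5*R)*R) = -0*(u + 5*R²) = -¼*0 = 0)
H(N) = 2 (H(N) = 2 - 1*0² = 2 - 1*0 = 2 + 0 = 2)
494*H(c(3 + 1, 5)) - 368 = 494*2 - 368 = 988 - 368 = 620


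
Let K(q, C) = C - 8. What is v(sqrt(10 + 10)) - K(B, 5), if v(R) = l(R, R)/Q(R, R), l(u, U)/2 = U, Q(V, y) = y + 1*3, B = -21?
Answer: 73/11 - 12*sqrt(5)/11 ≈ 4.1970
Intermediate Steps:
Q(V, y) = 3 + y (Q(V, y) = y + 3 = 3 + y)
K(q, C) = -8 + C
l(u, U) = 2*U
v(R) = 2*R/(3 + R) (v(R) = (2*R)/(3 + R) = 2*R/(3 + R))
v(sqrt(10 + 10)) - K(B, 5) = 2*sqrt(10 + 10)/(3 + sqrt(10 + 10)) - (-8 + 5) = 2*sqrt(20)/(3 + sqrt(20)) - 1*(-3) = 2*(2*sqrt(5))/(3 + 2*sqrt(5)) + 3 = 4*sqrt(5)/(3 + 2*sqrt(5)) + 3 = 3 + 4*sqrt(5)/(3 + 2*sqrt(5))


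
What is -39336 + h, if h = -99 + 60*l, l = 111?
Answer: -32775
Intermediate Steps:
h = 6561 (h = -99 + 60*111 = -99 + 6660 = 6561)
-39336 + h = -39336 + 6561 = -32775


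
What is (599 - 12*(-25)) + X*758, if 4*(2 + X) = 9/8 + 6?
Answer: 11731/16 ≈ 733.19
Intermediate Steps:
X = -7/32 (X = -2 + (9/8 + 6)/4 = -2 + (¼)*(57/8) = -2 + 57/32 = -7/32 ≈ -0.21875)
(599 - 12*(-25)) + X*758 = (599 - 12*(-25)) - 7/32*758 = (599 - 1*(-300)) - 2653/16 = (599 + 300) - 2653/16 = 899 - 2653/16 = 11731/16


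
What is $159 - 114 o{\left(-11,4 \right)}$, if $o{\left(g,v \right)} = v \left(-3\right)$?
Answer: $1527$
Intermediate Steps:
$o{\left(g,v \right)} = - 3 v$
$159 - 114 o{\left(-11,4 \right)} = 159 - 114 \left(\left(-3\right) 4\right) = 159 - -1368 = 159 + 1368 = 1527$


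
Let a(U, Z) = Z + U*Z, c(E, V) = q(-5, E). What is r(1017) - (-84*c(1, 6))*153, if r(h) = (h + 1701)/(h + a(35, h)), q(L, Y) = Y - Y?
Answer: 302/4181 ≈ 0.072232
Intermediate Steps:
q(L, Y) = 0
c(E, V) = 0
r(h) = (1701 + h)/(37*h) (r(h) = (h + 1701)/(h + h*(1 + 35)) = (1701 + h)/(h + h*36) = (1701 + h)/(h + 36*h) = (1701 + h)/((37*h)) = (1701 + h)*(1/(37*h)) = (1701 + h)/(37*h))
r(1017) - (-84*c(1, 6))*153 = (1/37)*(1701 + 1017)/1017 - (-84*0)*153 = (1/37)*(1/1017)*2718 - 0*153 = 302/4181 - 1*0 = 302/4181 + 0 = 302/4181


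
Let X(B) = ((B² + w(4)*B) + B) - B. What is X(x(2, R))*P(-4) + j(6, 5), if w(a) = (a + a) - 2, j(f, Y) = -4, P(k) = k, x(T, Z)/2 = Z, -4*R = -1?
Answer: -17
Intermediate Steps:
R = ¼ (R = -¼*(-1) = ¼ ≈ 0.25000)
x(T, Z) = 2*Z
w(a) = -2 + 2*a (w(a) = 2*a - 2 = -2 + 2*a)
X(B) = B² + 6*B (X(B) = ((B² + (-2 + 2*4)*B) + B) - B = ((B² + (-2 + 8)*B) + B) - B = ((B² + 6*B) + B) - B = (B² + 7*B) - B = B² + 6*B)
X(x(2, R))*P(-4) + j(6, 5) = ((2*(¼))*(6 + 2*(¼)))*(-4) - 4 = ((6 + ½)/2)*(-4) - 4 = ((½)*(13/2))*(-4) - 4 = (13/4)*(-4) - 4 = -13 - 4 = -17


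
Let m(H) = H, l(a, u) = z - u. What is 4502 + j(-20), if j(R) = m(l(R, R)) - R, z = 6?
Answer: 4548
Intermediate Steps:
l(a, u) = 6 - u
j(R) = 6 - 2*R (j(R) = (6 - R) - R = 6 - 2*R)
4502 + j(-20) = 4502 + (6 - 2*(-20)) = 4502 + (6 + 40) = 4502 + 46 = 4548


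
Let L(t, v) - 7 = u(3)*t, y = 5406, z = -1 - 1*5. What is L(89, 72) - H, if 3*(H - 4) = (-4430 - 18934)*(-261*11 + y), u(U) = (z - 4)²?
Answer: 19751483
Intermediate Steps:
z = -6 (z = -1 - 5 = -6)
u(U) = 100 (u(U) = (-6 - 4)² = (-10)² = 100)
L(t, v) = 7 + 100*t
H = -19742576 (H = 4 + ((-4430 - 18934)*(-261*11 + 5406))/3 = 4 + (-23364*(-2871 + 5406))/3 = 4 + (-23364*2535)/3 = 4 + (⅓)*(-59227740) = 4 - 19742580 = -19742576)
L(89, 72) - H = (7 + 100*89) - 1*(-19742576) = (7 + 8900) + 19742576 = 8907 + 19742576 = 19751483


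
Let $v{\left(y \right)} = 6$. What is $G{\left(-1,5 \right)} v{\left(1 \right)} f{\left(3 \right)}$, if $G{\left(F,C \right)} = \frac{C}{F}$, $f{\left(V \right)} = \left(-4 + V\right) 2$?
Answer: $60$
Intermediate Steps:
$f{\left(V \right)} = -8 + 2 V$
$G{\left(-1,5 \right)} v{\left(1 \right)} f{\left(3 \right)} = \frac{5}{-1} \cdot 6 \left(-8 + 2 \cdot 3\right) = 5 \left(-1\right) 6 \left(-8 + 6\right) = \left(-5\right) 6 \left(-2\right) = \left(-30\right) \left(-2\right) = 60$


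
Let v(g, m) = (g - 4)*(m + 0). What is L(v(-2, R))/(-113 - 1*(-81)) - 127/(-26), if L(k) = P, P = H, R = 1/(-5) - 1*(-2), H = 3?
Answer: 1993/416 ≈ 4.7909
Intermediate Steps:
R = 9/5 (R = -1/5 + 2 = 9/5 ≈ 1.8000)
v(g, m) = m*(-4 + g) (v(g, m) = (-4 + g)*m = m*(-4 + g))
P = 3
L(k) = 3
L(v(-2, R))/(-113 - 1*(-81)) - 127/(-26) = 3/(-113 - 1*(-81)) - 127/(-26) = 3/(-113 + 81) - 127*(-1/26) = 3/(-32) + 127/26 = 3*(-1/32) + 127/26 = -3/32 + 127/26 = 1993/416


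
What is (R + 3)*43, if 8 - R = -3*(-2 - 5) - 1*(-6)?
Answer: -688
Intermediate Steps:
R = -19 (R = 8 - (-3*(-2 - 5) - 1*(-6)) = 8 - (-3*(-7) + 6) = 8 - (21 + 6) = 8 - 1*27 = 8 - 27 = -19)
(R + 3)*43 = (-19 + 3)*43 = -16*43 = -688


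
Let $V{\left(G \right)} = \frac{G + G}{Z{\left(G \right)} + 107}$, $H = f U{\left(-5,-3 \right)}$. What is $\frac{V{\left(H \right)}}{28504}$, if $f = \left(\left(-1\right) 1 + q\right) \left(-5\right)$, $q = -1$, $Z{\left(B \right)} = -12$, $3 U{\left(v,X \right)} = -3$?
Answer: $- \frac{1}{135394} \approx -7.3859 \cdot 10^{-6}$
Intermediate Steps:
$U{\left(v,X \right)} = -1$ ($U{\left(v,X \right)} = \frac{1}{3} \left(-3\right) = -1$)
$f = 10$ ($f = \left(\left(-1\right) 1 - 1\right) \left(-5\right) = \left(-1 - 1\right) \left(-5\right) = \left(-2\right) \left(-5\right) = 10$)
$H = -10$ ($H = 10 \left(-1\right) = -10$)
$V{\left(G \right)} = \frac{2 G}{95}$ ($V{\left(G \right)} = \frac{G + G}{-12 + 107} = \frac{2 G}{95}$)
$\frac{V{\left(H \right)}}{28504} = \frac{\frac{2}{95} \left(-10\right)}{28504} = \left(- \frac{4}{19}\right) \frac{1}{28504} = - \frac{1}{135394}$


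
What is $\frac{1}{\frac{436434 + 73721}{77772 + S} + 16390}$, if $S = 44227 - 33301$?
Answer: $\frac{88698}{1454270375} \approx 6.0991 \cdot 10^{-5}$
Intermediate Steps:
$S = 10926$
$\frac{1}{\frac{436434 + 73721}{77772 + S} + 16390} = \frac{1}{\frac{436434 + 73721}{77772 + 10926} + 16390} = \frac{1}{\frac{510155}{88698} + 16390} = \frac{1}{\frac{1454270375}{88698}} = \frac{88698}{1454270375}$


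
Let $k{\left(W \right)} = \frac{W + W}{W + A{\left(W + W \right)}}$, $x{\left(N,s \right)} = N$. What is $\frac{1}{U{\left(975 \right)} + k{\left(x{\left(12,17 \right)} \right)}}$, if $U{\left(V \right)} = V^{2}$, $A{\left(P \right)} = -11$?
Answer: $\frac{1}{950649} \approx 1.0519 \cdot 10^{-6}$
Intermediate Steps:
$k{\left(W \right)} = \frac{2 W}{-11 + W}$ ($k{\left(W \right)} = \frac{W + W}{W - 11} = \frac{2 W}{-11 + W}$)
$\frac{1}{U{\left(975 \right)} + k{\left(x{\left(12,17 \right)} \right)}} = \frac{1}{975^{2} + 2 \cdot 12 \frac{1}{-11 + 12}} = \frac{1}{950625 + 2 \cdot 12 \cdot 1^{-1}} = \frac{1}{950625 + 2 \cdot 12 \cdot 1} = \frac{1}{950625 + 24} = \frac{1}{950649}$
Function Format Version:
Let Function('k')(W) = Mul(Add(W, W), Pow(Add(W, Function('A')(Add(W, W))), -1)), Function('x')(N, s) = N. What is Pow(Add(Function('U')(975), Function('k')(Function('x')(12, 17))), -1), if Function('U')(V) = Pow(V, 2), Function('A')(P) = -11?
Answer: Rational(1, 950649) ≈ 1.0519e-6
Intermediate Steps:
Function('k')(W) = Mul(2, W, Pow(Add(-11, W), -1)) (Function('k')(W) = Mul(Add(W, W), Pow(Add(W, -11), -1)) = Mul(Mul(2, W), Pow(Add(-11, W), -1)) = Mul(2, W, Pow(Add(-11, W), -1)))
Pow(Add(Function('U')(975), Function('k')(Function('x')(12, 17))), -1) = Pow(Add(Pow(975, 2), Mul(2, 12, Pow(Add(-11, 12), -1))), -1) = Pow(Add(950625, Mul(2, 12, Pow(1, -1))), -1) = Pow(Add(950625, Mul(2, 12, 1)), -1) = Pow(Add(950625, 24), -1) = Pow(950649, -1) = Rational(1, 950649)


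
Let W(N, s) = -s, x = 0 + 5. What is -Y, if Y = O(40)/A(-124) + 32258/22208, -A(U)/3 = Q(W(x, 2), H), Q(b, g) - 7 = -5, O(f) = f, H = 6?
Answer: 173693/33312 ≈ 5.2141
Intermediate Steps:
x = 5
Q(b, g) = 2 (Q(b, g) = 7 - 5 = 2)
A(U) = -6 (A(U) = -3*2 = -6)
Y = -173693/33312 (Y = 40/(-6) + 32258/22208 = 40*(-1/6) + 32258*(1/22208) = -20/3 + 16129/11104 = -173693/33312 ≈ -5.2141)
-Y = -1*(-173693/33312) = 173693/33312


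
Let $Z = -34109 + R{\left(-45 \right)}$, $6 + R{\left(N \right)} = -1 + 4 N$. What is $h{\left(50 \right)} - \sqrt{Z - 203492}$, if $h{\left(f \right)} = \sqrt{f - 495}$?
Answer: $i \left(\sqrt{445} - 2 \sqrt{59447}\right) \approx - 466.54 i$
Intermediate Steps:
$R{\left(N \right)} = -7 + 4 N$ ($R{\left(N \right)} = -6 + \left(-1 + 4 N\right) = -7 + 4 N$)
$h{\left(f \right)} = \sqrt{-495 + f}$
$Z = -34296$ ($Z = -34109 + \left(-7 + 4 \left(-45\right)\right) = -34109 - 187 = -34296$)
$h{\left(50 \right)} - \sqrt{Z - 203492} = \sqrt{-495 + 50} - \sqrt{-34296 - 203492} = \sqrt{-445} - \sqrt{-237788} = i \sqrt{445} - 2 i \sqrt{59447}$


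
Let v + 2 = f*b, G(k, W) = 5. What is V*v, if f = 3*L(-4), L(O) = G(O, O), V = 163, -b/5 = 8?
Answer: -98126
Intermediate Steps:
b = -40 (b = -5*8 = -40)
L(O) = 5
f = 15 (f = 3*5 = 15)
v = -602 (v = -2 + 15*(-40) = -2 - 600 = -602)
V*v = 163*(-602) = -98126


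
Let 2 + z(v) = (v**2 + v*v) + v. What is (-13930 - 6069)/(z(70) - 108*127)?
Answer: 19999/3848 ≈ 5.1972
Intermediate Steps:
z(v) = -2 + v + 2*v**2 (z(v) = -2 + ((v**2 + v*v) + v) = -2 + ((v**2 + v**2) + v) = -2 + (2*v**2 + v) = -2 + (v + 2*v**2) = -2 + v + 2*v**2)
(-13930 - 6069)/(z(70) - 108*127) = (-13930 - 6069)/((-2 + 70 + 2*70**2) - 108*127) = -19999/((-2 + 70 + 2*4900) - 13716) = -19999/((-2 + 70 + 9800) - 13716) = -19999/(9868 - 13716) = -19999/(-3848) = -19999*(-1/3848) = 19999/3848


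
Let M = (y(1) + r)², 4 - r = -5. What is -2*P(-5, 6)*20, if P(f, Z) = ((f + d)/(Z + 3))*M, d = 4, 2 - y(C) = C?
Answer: 4000/9 ≈ 444.44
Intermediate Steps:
y(C) = 2 - C
r = 9 (r = 4 - 1*(-5) = 4 + 5 = 9)
M = 100 (M = ((2 - 1*1) + 9)² = ((2 - 1) + 9)² = (1 + 9)² = 10² = 100)
P(f, Z) = 100*(4 + f)/(3 + Z) (P(f, Z) = ((f + 4)/(Z + 3))*100 = ((4 + f)/(3 + Z))*100 = 100*(4 + f)/(3 + Z))
-2*P(-5, 6)*20 = -200*(4 - 5)/(3 + 6)*20 = -200*(-1)/9*20 = -2*(-100/9)*20 = (200/9)*20 = 4000/9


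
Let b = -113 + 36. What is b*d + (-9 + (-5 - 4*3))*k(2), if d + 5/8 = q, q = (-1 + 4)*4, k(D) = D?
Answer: -7423/8 ≈ -927.88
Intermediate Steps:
b = -77
q = 12 (q = 3*4 = 12)
d = 91/8 (d = -5/8 + 12 = 91/8 ≈ 11.375)
b*d + (-9 + (-5 - 4*3))*k(2) = -77*91/8 + (-9 + (-5 - 4*3))*2 = -7007/8 + (-9 + (-5 - 12))*2 = -7007/8 + (-9 - 17)*2 = -7007/8 - 26*2 = -7007/8 - 52 = -7423/8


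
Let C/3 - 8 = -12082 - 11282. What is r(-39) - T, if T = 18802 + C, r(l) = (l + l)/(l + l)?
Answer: 51267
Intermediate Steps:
r(l) = 1 (r(l) = (2*l)/((2*l)) = (2*l)*(1/(2*l)) = 1)
C = -70068 (C = 24 + 3*(-12082 - 11282) = 24 + 3*(-23364) = 24 - 70092 = -70068)
T = -51266 (T = 18802 - 70068 = -51266)
r(-39) - T = 1 - 1*(-51266) = 1 + 51266 = 51267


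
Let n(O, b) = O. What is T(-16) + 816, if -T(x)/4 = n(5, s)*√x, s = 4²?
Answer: 816 - 80*I ≈ 816.0 - 80.0*I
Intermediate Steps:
s = 16
T(x) = -20*√x
T(-16) + 816 = -80*I + 816 = 816 - 80*I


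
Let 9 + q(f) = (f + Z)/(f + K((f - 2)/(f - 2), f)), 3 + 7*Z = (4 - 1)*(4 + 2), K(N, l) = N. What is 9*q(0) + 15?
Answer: -327/7 ≈ -46.714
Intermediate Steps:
Z = 15/7 (Z = -3/7 + ((4 - 1)*(4 + 2))/7 = -3/7 + (3*6)/7 = -3/7 + (1/7)*18 = -3/7 + 18/7 = 15/7 ≈ 2.1429)
q(f) = -9 + (15/7 + f)/(1 + f) (q(f) = -9 + (f + 15/7)/(f + (f - 2)/(f - 2)) = -9 + (15/7 + f)/(f + (-2 + f)/(-2 + f)) = -9 + (15/7 + f)/(f + 1) = -9 + (15/7 + f)/(1 + f))
9*q(0) + 15 = 9*(8*(-6 - 7*0)/(7*(1 + 0))) + 15 = 9*((8/7)*(-6 + 0)/1) + 15 = 9*((8/7)*1*(-6)) + 15 = 9*(-48/7) + 15 = -432/7 + 15 = -327/7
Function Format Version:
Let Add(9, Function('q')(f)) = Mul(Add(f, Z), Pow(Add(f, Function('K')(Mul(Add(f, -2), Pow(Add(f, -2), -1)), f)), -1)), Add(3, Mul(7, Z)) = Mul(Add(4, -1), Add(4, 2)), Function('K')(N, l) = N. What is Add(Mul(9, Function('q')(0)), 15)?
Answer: Rational(-327, 7) ≈ -46.714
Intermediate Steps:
Z = Rational(15, 7) (Z = Add(Rational(-3, 7), Mul(Rational(1, 7), Mul(Add(4, -1), Add(4, 2)))) = Add(Rational(-3, 7), Mul(Rational(1, 7), Mul(3, 6))) = Add(Rational(-3, 7), Mul(Rational(1, 7), 18)) = Add(Rational(-3, 7), Rational(18, 7)) = Rational(15, 7) ≈ 2.1429)
Function('q')(f) = Add(-9, Mul(Pow(Add(1, f), -1), Add(Rational(15, 7), f))) (Function('q')(f) = Add(-9, Mul(Add(f, Rational(15, 7)), Pow(Add(f, Mul(Add(f, -2), Pow(Add(f, -2), -1))), -1))) = Add(-9, Mul(Add(Rational(15, 7), f), Pow(Add(f, Mul(Add(-2, f), Pow(Add(-2, f), -1))), -1))) = Add(-9, Mul(Add(Rational(15, 7), f), Pow(Add(f, 1), -1))) = Add(-9, Mul(Add(Rational(15, 7), f), Pow(Add(1, f), -1))) = Add(-9, Mul(Pow(Add(1, f), -1), Add(Rational(15, 7), f))))
Add(Mul(9, Function('q')(0)), 15) = Add(Mul(9, Mul(Rational(8, 7), Pow(Add(1, 0), -1), Add(-6, Mul(-7, 0)))), 15) = Add(Mul(9, Mul(Rational(8, 7), Pow(1, -1), Add(-6, 0))), 15) = Add(Mul(9, Mul(Rational(8, 7), 1, -6)), 15) = Add(Mul(9, Rational(-48, 7)), 15) = Add(Rational(-432, 7), 15) = Rational(-327, 7)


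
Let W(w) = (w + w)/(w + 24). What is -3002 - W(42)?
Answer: -33036/11 ≈ -3003.3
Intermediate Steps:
W(w) = 2*w/(24 + w) (W(w) = (2*w)/(24 + w) = 2*w/(24 + w))
-3002 - W(42) = -3002 - 2*42/(24 + 42) = -3002 - 2*42/66 = -3002 - 1*14/11 = -3002 - 14/11 = -33036/11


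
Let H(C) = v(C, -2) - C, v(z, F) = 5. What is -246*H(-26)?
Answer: -7626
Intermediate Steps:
H(C) = 5 - C
-246*H(-26) = -246*(5 - 1*(-26)) = -246*(5 + 26) = -246*31 = -7626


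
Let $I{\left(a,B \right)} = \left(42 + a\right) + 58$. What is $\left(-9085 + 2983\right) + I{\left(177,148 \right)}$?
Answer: $-5825$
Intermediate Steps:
$I{\left(a,B \right)} = 100 + a$
$\left(-9085 + 2983\right) + I{\left(177,148 \right)} = \left(-9085 + 2983\right) + \left(100 + 177\right) = -6102 + 277 = -5825$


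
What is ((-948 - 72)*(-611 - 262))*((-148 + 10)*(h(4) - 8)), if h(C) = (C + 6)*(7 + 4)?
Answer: -12534114960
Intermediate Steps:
h(C) = 66 + 11*C (h(C) = (6 + C)*11 = 66 + 11*C)
((-948 - 72)*(-611 - 262))*((-148 + 10)*(h(4) - 8)) = ((-948 - 72)*(-611 - 262))*((-148 + 10)*((66 + 11*4) - 8)) = (-1020*(-873))*(-138*((66 + 44) - 8)) = 890460*(-138*(110 - 8)) = 890460*(-138*102) = 890460*(-14076) = -12534114960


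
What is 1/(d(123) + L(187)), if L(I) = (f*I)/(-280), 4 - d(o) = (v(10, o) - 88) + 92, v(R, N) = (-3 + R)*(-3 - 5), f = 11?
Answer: 280/13623 ≈ 0.020553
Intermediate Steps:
v(R, N) = 24 - 8*R (v(R, N) = (-3 + R)*(-8) = 24 - 8*R)
d(o) = 56 (d(o) = 4 - (((24 - 8*10) - 88) + 92) = 4 - (((24 - 80) - 88) + 92) = 4 - ((-56 - 88) + 92) = 4 - (-144 + 92) = 4 - 1*(-52) = 4 + 52 = 56)
L(I) = -11*I/280 (L(I) = (11*I)/(-280) = (11*I)*(-1/280) = -11*I/280)
1/(d(123) + L(187)) = 1/(56 - 11/280*187) = 1/(56 - 2057/280) = 1/(13623/280) = 280/13623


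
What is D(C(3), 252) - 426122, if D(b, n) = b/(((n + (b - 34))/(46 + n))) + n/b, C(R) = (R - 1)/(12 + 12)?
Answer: -1107247168/2617 ≈ -4.2310e+5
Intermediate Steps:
C(R) = -1/24 + R/24 (C(R) = (-1 + R)/24 = (-1 + R)*(1/24) = -1/24 + R/24)
D(b, n) = n/b + b*(46 + n)/(-34 + b + n) (D(b, n) = b/(((n + (-34 + b))/(46 + n))) + n/b = b/(((-34 + b + n)/(46 + n))) + n/b = b*((46 + n)/(-34 + b + n)) + n/b = b*(46 + n)/(-34 + b + n) + n/b = n/b + b*(46 + n)/(-34 + b + n))
D(C(3), 252) - 426122 = (252² - 34*252 + 46*(-1/24 + (1/24)*3)² + (-1/24 + (1/24)*3)*252 + 252*(-1/24 + (1/24)*3)²)/((-1/24 + (1/24)*3)*(-34 + (-1/24 + (1/24)*3) + 252)) - 426122 = (63504 - 8568 + 46*(-1/24 + ⅛)² + (-1/24 + ⅛)*252 + 252*(-1/24 + ⅛)²)/((-1/24 + ⅛)*(-34 + (-1/24 + ⅛) + 252)) - 426122 = (63504 - 8568 + 46*(1/12)² + (1/12)*252 + 252*(1/12)²)/((1/12)*(-34 + 1/12 + 252)) - 426122 = 12*(63504 - 8568 + 46*(1/144) + 21 + 252*(1/144))/(2617/12) - 426122 = 12*(12/2617)*(63504 - 8568 + 23/72 + 21 + 7/4) - 426122 = 12*(12/2617)*(3957053/72) - 426122 = 7914106/2617 - 426122 = -1107247168/2617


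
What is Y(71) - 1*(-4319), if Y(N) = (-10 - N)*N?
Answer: -1432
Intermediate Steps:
Y(N) = N*(-10 - N)
Y(71) - 1*(-4319) = -1*71*(10 + 71) - 1*(-4319) = -1*71*81 + 4319 = -5751 + 4319 = -1432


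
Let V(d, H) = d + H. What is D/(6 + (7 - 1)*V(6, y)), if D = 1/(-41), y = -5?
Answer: -1/492 ≈ -0.0020325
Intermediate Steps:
V(d, H) = H + d
D = -1/41 ≈ -0.024390
D/(6 + (7 - 1)*V(6, y)) = -1/(41*(6 + (7 - 1)*(-5 + 6))) = -1/(41*(6 + 6*1)) = -1/(41*(6 + 6)) = -1/41/12 = -1/41*1/12 = -1/492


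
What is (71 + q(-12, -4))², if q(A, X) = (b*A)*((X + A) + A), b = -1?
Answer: 70225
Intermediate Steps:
q(A, X) = -A*(X + 2*A) (q(A, X) = (-A)*((X + A) + A) = (-A)*((A + X) + A) = (-A)*(X + 2*A) = -A*(X + 2*A))
(71 + q(-12, -4))² = (71 - 1*(-12)*(-4 + 2*(-12)))² = (71 - 1*(-12)*(-4 - 24))² = (71 - 1*(-12)*(-28))² = (71 - 336)² = (-265)² = 70225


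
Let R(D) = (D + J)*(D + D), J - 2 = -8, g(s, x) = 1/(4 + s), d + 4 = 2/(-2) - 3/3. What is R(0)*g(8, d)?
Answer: 0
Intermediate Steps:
d = -6 (d = -4 + (2/(-2) - 3/3) = -4 + (2*(-1/2) - 3*1/3) = -4 + (-1 - 1) = -4 - 2 = -6)
J = -6 (J = 2 - 8 = -6)
R(D) = 2*D*(-6 + D) (R(D) = (D - 6)*(D + D) = (-6 + D)*(2*D) = 2*D*(-6 + D))
R(0)*g(8, d) = (2*0*(-6 + 0))/(4 + 8) = (2*0*(-6))/12 = 0*(1/12) = 0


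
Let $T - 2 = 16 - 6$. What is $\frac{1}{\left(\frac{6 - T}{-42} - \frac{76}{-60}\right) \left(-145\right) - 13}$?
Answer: $- \frac{21}{4565} \approx -0.0046002$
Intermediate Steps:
$T = 12$ ($T = 2 + \left(16 - 6\right) = 2 + 10 = 12$)
$\frac{1}{\left(\frac{6 - T}{-42} - \frac{76}{-60}\right) \left(-145\right) - 13} = \frac{1}{\left(\frac{6 - 12}{-42} - \frac{76}{-60}\right) \left(-145\right) - 13} = \frac{1}{\left(\left(6 - 12\right) \left(- \frac{1}{42}\right) - - \frac{19}{15}\right) \left(-145\right) - 13} = \frac{1}{\left(\left(-6\right) \left(- \frac{1}{42}\right) + \frac{19}{15}\right) \left(-145\right) - 13} = \frac{1}{\left(\frac{1}{7} + \frac{19}{15}\right) \left(-145\right) - 13} = \frac{1}{\frac{148}{105} \left(-145\right) - 13} = \frac{1}{- \frac{4292}{21} - 13} = \frac{1}{- \frac{4565}{21}} = - \frac{21}{4565}$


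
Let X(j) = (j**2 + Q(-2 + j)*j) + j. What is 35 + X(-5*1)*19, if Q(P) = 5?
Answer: -60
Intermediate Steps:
X(j) = j**2 + 6*j (X(j) = (j**2 + 5*j) + j = j**2 + 6*j)
35 + X(-5*1)*19 = 35 + ((-5*1)*(6 - 5*1))*19 = 35 - 5*(6 - 5)*19 = 35 - 5*1*19 = 35 - 5*19 = 35 - 95 = -60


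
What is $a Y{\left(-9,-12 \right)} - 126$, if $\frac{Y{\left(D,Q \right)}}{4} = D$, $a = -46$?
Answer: $1530$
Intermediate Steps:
$Y{\left(D,Q \right)} = 4 D$
$a Y{\left(-9,-12 \right)} - 126 = - 46 \cdot 4 \left(-9\right) - 126 = \left(-46\right) \left(-36\right) - 126 = 1656 - 126 = 1530$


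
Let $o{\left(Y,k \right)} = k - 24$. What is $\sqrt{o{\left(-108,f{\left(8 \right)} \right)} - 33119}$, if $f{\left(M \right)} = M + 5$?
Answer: $i \sqrt{33130} \approx 182.02 i$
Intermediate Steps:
$f{\left(M \right)} = 5 + M$
$o{\left(Y,k \right)} = -24 + k$ ($o{\left(Y,k \right)} = k - 24 = -24 + k$)
$\sqrt{o{\left(-108,f{\left(8 \right)} \right)} - 33119} = \sqrt{\left(-24 + \left(5 + 8\right)\right) - 33119} = \sqrt{\left(-24 + 13\right) - 33119} = \sqrt{-11 - 33119} = \sqrt{-33130} = i \sqrt{33130}$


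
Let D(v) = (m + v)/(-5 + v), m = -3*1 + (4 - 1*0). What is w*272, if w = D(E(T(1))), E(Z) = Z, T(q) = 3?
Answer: -544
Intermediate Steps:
m = 1 (m = -3 + (4 + 0) = -3 + 4 = 1)
D(v) = (1 + v)/(-5 + v)
w = -2 (w = (1 + 3)/(-5 + 3) = 4/(-2) = -1/2*4 = -2)
w*272 = -2*272 = -544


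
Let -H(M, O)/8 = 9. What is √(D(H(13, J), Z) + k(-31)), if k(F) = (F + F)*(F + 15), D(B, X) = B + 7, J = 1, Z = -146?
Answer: 3*√103 ≈ 30.447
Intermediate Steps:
H(M, O) = -72 (H(M, O) = -8*9 = -72)
D(B, X) = 7 + B
k(F) = 2*F*(15 + F) (k(F) = (2*F)*(15 + F) = 2*F*(15 + F))
√(D(H(13, J), Z) + k(-31)) = √((7 - 72) + 2*(-31)*(15 - 31)) = √(-65 + 2*(-31)*(-16)) = √(-65 + 992) = √927 = 3*√103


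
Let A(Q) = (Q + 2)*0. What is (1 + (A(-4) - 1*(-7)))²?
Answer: 64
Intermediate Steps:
A(Q) = 0 (A(Q) = (2 + Q)*0 = 0)
(1 + (A(-4) - 1*(-7)))² = (1 + (0 - 1*(-7)))² = (1 + (0 + 7))² = (1 + 7)² = 8² = 64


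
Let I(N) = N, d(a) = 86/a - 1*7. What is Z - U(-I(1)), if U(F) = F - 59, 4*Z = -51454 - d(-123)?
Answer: -6298375/492 ≈ -12802.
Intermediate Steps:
d(a) = -7 + 86/a (d(a) = 86/a - 7 = -7 + 86/a)
Z = -6327895/492 (Z = (-51454 - (-7 + 86/(-123)))/4 = (-51454 - (-7 + 86*(-1/123)))/4 = (-51454 - (-7 - 86/123))/4 = (-51454 - 1*(-947/123))/4 = (-51454 + 947/123)/4 = (¼)*(-6327895/123) = -6327895/492 ≈ -12862.)
U(F) = -59 + F
Z - U(-I(1)) = -6327895/492 - (-59 - 1*1) = -6327895/492 - (-59 - 1) = -6327895/492 - 1*(-60) = -6327895/492 + 60 = -6298375/492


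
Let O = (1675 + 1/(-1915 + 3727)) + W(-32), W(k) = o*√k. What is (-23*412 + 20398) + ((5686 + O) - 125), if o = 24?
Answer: 32902297/1812 + 96*I*√2 ≈ 18158.0 + 135.76*I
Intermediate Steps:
W(k) = 24*√k
O = 3035101/1812 + 96*I*√2 (O = (1675 + 1/(-1915 + 3727)) + 24*√(-32) = (1675 + 1/1812) + 24*(4*I*√2) = (1675 + 1/1812) + 96*I*√2 = 3035101/1812 + 96*I*√2 ≈ 1675.0 + 135.76*I)
(-23*412 + 20398) + ((5686 + O) - 125) = (-23*412 + 20398) + ((5686 + (3035101/1812 + 96*I*√2)) - 125) = (-9476 + 20398) + ((13338133/1812 + 96*I*√2) - 125) = 10922 + (13111633/1812 + 96*I*√2) = 32902297/1812 + 96*I*√2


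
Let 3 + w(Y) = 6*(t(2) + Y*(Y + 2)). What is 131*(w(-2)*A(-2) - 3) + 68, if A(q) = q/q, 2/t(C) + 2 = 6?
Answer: -325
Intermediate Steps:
t(C) = ½ (t(C) = 2/(-2 + 6) = 2/4 = 2*(¼) = ½)
A(q) = 1
w(Y) = 6*Y*(2 + Y) (w(Y) = -3 + 6*(½ + Y*(Y + 2)) = -3 + 6*(½ + Y*(2 + Y)) = -3 + (3 + 6*Y*(2 + Y)) = 6*Y*(2 + Y))
131*(w(-2)*A(-2) - 3) + 68 = 131*((6*(-2)*(2 - 2))*1 - 3) + 68 = 131*((6*(-2)*0)*1 - 3) + 68 = 131*(0*1 - 3) + 68 = 131*(0 - 3) + 68 = 131*(-3) + 68 = -393 + 68 = -325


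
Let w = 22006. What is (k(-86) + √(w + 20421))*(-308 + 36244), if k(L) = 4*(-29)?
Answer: -4168576 + 35936*√42427 ≈ 3.2335e+6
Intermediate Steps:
k(L) = -116
(k(-86) + √(w + 20421))*(-308 + 36244) = (-116 + √(22006 + 20421))*(-308 + 36244) = (-116 + √42427)*35936 = -4168576 + 35936*√42427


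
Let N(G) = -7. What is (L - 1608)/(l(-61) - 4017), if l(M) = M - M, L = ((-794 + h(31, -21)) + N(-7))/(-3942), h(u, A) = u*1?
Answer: 3168983/7917507 ≈ 0.40025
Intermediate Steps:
h(u, A) = u
L = 385/1971 (L = ((-794 + 31) - 7)/(-3942) = (-763 - 7)*(-1/3942) = -770*(-1/3942) = 385/1971 ≈ 0.19533)
l(M) = 0
(L - 1608)/(l(-61) - 4017) = (385/1971 - 1608)/(0 - 4017) = -3168983/1971/(-4017) = -3168983/1971*(-1/4017) = 3168983/7917507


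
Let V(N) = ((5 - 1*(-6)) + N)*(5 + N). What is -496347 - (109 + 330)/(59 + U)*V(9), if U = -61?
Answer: -434887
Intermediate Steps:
V(N) = (5 + N)*(11 + N) (V(N) = ((5 + 6) + N)*(5 + N) = (11 + N)*(5 + N) = (5 + N)*(11 + N))
-496347 - (109 + 330)/(59 + U)*V(9) = -496347 - (109 + 330)/(59 - 61)*(55 + 9² + 16*9) = -496347 - 439/(-2)*(55 + 81 + 144) = -496347 - 439*(-½)*280 = -496347 - (-439)*280/2 = -496347 - 1*(-61460) = -496347 + 61460 = -434887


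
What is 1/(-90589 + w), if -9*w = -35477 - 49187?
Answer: -9/730637 ≈ -1.2318e-5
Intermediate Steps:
w = 84664/9 (w = -(-35477 - 49187)/9 = -⅑*(-84664) = 84664/9 ≈ 9407.1)
1/(-90589 + w) = 1/(-90589 + 84664/9) = 1/(-730637/9) = -9/730637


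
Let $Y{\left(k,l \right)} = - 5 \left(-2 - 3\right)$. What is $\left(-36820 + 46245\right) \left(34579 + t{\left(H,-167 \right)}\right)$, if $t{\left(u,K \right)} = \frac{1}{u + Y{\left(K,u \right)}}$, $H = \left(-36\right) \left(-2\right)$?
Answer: $\frac{31612995700}{97} \approx 3.2591 \cdot 10^{8}$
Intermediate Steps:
$H = 72$
$Y{\left(k,l \right)} = 25$ ($Y{\left(k,l \right)} = \left(-5\right) \left(-5\right) = 25$)
$t{\left(u,K \right)} = \frac{1}{25 + u}$ ($t{\left(u,K \right)} = \frac{1}{u + 25} = \frac{1}{25 + u}$)
$\left(-36820 + 46245\right) \left(34579 + t{\left(H,-167 \right)}\right) = \left(-36820 + 46245\right) \left(34579 + \frac{1}{25 + 72}\right) = 9425 \left(34579 + \frac{1}{97}\right) = 9425 \cdot \frac{3354164}{97} = \frac{31612995700}{97}$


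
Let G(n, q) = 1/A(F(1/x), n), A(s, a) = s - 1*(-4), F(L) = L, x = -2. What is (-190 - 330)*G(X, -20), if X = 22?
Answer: -1040/7 ≈ -148.57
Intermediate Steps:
A(s, a) = 4 + s (A(s, a) = s + 4 = 4 + s)
G(n, q) = 2/7 (G(n, q) = 1/(4 + 1/(-2)) = 1/(4 - ½) = 1/(7/2) = 2/7)
(-190 - 330)*G(X, -20) = (-190 - 330)*(2/7) = -520*2/7 = -1040/7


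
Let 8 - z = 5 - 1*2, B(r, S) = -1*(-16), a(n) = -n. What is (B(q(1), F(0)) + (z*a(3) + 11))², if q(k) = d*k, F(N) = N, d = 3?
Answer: 144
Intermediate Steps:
q(k) = 3*k
B(r, S) = 16
z = 5 (z = 8 - (5 - 1*2) = 8 - (5 - 2) = 8 - 1*3 = 8 - 3 = 5)
(B(q(1), F(0)) + (z*a(3) + 11))² = (16 + (5*(-1*3) + 11))² = (16 + (5*(-3) + 11))² = (16 + (-15 + 11))² = (16 - 4)² = 12² = 144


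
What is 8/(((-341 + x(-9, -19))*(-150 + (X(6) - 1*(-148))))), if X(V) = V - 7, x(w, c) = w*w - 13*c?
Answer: 8/39 ≈ 0.20513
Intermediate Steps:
x(w, c) = w² - 13*c
X(V) = -7 + V
8/(((-341 + x(-9, -19))*(-150 + (X(6) - 1*(-148))))) = 8/(((-341 + ((-9)² - 13*(-19)))*(-150 + ((-7 + 6) - 1*(-148))))) = 8/(((-341 + (81 + 247))*(-150 + (-1 + 148)))) = 8/(((-341 + 328)*(-150 + 147))) = 8/((-13*(-3))) = 8/39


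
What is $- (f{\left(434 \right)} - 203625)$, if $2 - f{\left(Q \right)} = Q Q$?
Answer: $391979$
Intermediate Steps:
$f{\left(Q \right)} = 2 - Q^{2}$ ($f{\left(Q \right)} = 2 - Q Q = 2 - Q^{2}$)
$- (f{\left(434 \right)} - 203625) = - (\left(2 - 434^{2}\right) - 203625) = - (\left(2 - 188356\right) - 203625) = - (-188354 - 203625) = \left(-1\right) \left(-391979\right) = 391979$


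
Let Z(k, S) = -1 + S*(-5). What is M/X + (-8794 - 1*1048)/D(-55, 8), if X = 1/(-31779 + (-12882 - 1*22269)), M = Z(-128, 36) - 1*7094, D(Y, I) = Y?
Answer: 26780376092/55 ≈ 4.8692e+8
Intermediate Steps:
Z(k, S) = -1 - 5*S
M = -7275 (M = (-1 - 5*36) - 1*7094 = (-1 - 180) - 7094 = -181 - 7094 = -7275)
X = -1/66930 (X = 1/(-31779 + (-12882 - 22269)) = 1/(-31779 - 35151) = 1/(-66930) = -1/66930 ≈ -1.4941e-5)
M/X + (-8794 - 1*1048)/D(-55, 8) = -7275/(-1/66930) + (-8794 - 1*1048)/(-55) = -7275*(-66930) + (-8794 - 1048)*(-1/55) = 486915750 - 9842*(-1/55) = 486915750 + 9842/55 = 26780376092/55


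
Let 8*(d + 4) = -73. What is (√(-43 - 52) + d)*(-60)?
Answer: 1575/2 - 60*I*√95 ≈ 787.5 - 584.81*I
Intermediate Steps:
d = -105/8 (d = -4 + (⅛)*(-73) = -4 - 73/8 = -105/8 ≈ -13.125)
(√(-43 - 52) + d)*(-60) = (√(-43 - 52) - 105/8)*(-60) = (√(-95) - 105/8)*(-60) = (I*√95 - 105/8)*(-60) = (-105/8 + I*√95)*(-60) = 1575/2 - 60*I*√95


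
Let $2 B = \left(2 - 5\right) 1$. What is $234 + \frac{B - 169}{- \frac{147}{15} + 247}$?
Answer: $\frac{553343}{2372} \approx 233.28$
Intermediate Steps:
$B = - \frac{3}{2}$ ($B = \frac{\left(2 - 5\right) 1}{2} = \frac{\left(-3\right) 1}{2} = \frac{1}{2} \left(-3\right) = - \frac{3}{2} \approx -1.5$)
$234 + \frac{B - 169}{- \frac{147}{15} + 247} = 234 + \frac{- \frac{3}{2} - 169}{- \frac{147}{15} + 247} = 234 - \frac{341}{2 \left(\left(-147\right) \frac{1}{15} + 247\right)} = 234 - \frac{341}{2 \left(- \frac{49}{5} + 247\right)} = 234 - \frac{341}{2 \cdot \frac{1186}{5}} = 234 - \frac{1705}{2372} = \frac{553343}{2372}$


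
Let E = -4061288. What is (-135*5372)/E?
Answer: 181305/1015322 ≈ 0.17857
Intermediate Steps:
(-135*5372)/E = -135*5372/(-4061288) = -725220*(-1/4061288) = 181305/1015322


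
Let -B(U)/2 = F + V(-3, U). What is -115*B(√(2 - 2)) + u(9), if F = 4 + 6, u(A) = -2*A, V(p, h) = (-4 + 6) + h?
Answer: 2742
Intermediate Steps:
V(p, h) = 2 + h
F = 10
B(U) = -24 - 2*U (B(U) = -2*(10 + (2 + U)) = -2*(12 + U) = -24 - 2*U)
-115*B(√(2 - 2)) + u(9) = -115*(-24 - 2*√(2 - 2)) - 2*9 = -115*(-24 - 2*√0) - 18 = -115*(-24 - 2*0) - 18 = -115*(-24 + 0) - 18 = -115*(-24) - 18 = 2760 - 18 = 2742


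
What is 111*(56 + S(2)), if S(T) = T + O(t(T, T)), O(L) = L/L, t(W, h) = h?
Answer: 6549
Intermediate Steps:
O(L) = 1
S(T) = 1 + T (S(T) = T + 1 = 1 + T)
111*(56 + S(2)) = 111*(56 + (1 + 2)) = 111*(56 + 3) = 111*59 = 6549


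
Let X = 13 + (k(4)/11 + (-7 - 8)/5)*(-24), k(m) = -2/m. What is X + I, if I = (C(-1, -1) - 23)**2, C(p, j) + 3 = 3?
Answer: 6766/11 ≈ 615.09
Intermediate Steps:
C(p, j) = 0 (C(p, j) = -3 + 3 = 0)
I = 529 (I = (0 - 23)**2 = (-23)**2 = 529)
X = 947/11 (X = 13 + (-2/4/11 + (-7 - 8)/5)*(-24) = 13 + (-2*1/4*(1/11) - 15*1/5)*(-24) = 13 + (-1/2*1/11 - 3)*(-24) = 13 + (-1/22 - 3)*(-24) = 13 - 67/22*(-24) = 13 + 804/11 = 947/11 ≈ 86.091)
X + I = 947/11 + 529 = 6766/11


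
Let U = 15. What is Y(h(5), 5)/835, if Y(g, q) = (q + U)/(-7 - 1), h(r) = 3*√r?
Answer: -1/334 ≈ -0.0029940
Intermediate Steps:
Y(g, q) = -15/8 - q/8 (Y(g, q) = (q + 15)/(-7 - 1) = (15 + q)/(-8) = (15 + q)*(-⅛) = -15/8 - q/8)
Y(h(5), 5)/835 = (-15/8 - ⅛*5)/835 = (-15/8 - 5/8)*(1/835) = -5/2*1/835 = -1/334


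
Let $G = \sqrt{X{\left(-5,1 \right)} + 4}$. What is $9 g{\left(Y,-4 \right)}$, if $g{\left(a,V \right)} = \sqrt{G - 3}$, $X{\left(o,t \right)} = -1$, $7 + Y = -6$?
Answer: $9 \sqrt{-3 + \sqrt{3}} \approx 10.134 i$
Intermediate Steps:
$Y = -13$ ($Y = -7 - 6 = -13$)
$G = \sqrt{3}$ ($G = \sqrt{-1 + 4} = \sqrt{3} \approx 1.732$)
$g{\left(a,V \right)} = \sqrt{-3 + \sqrt{3}}$ ($g{\left(a,V \right)} = \sqrt{\sqrt{3} - 3} = \sqrt{-3 + \sqrt{3}}$)
$9 g{\left(Y,-4 \right)} = 9 \sqrt{-3 + \sqrt{3}}$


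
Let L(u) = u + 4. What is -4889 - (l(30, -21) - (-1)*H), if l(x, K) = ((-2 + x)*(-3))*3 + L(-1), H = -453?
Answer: -4187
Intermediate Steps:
L(u) = 4 + u
l(x, K) = 21 - 9*x (l(x, K) = ((-2 + x)*(-3))*3 + (4 - 1) = (6 - 3*x)*3 + 3 = (18 - 9*x) + 3 = 21 - 9*x)
-4889 - (l(30, -21) - (-1)*H) = -4889 - ((21 - 9*30) - (-1)*(-453)) = -4889 - ((21 - 270) - 1*453) = -4889 - (-249 - 453) = -4889 - 1*(-702) = -4889 + 702 = -4187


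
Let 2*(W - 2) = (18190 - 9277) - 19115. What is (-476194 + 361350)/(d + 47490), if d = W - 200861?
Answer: 57422/79235 ≈ 0.72470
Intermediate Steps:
W = -5099 (W = 2 + ((18190 - 9277) - 19115)/2 = 2 + (8913 - 19115)/2 = 2 + (1/2)*(-10202) = 2 - 5101 = -5099)
d = -205960 (d = -5099 - 200861 = -205960)
(-476194 + 361350)/(d + 47490) = (-476194 + 361350)/(-205960 + 47490) = -114844/(-158470) = -114844*(-1/158470) = 57422/79235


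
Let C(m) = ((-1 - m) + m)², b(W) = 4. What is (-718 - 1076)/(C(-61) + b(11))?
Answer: -1794/5 ≈ -358.80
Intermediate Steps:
C(m) = 1 (C(m) = (-1)² = 1)
(-718 - 1076)/(C(-61) + b(11)) = (-718 - 1076)/(1 + 4) = -1794/5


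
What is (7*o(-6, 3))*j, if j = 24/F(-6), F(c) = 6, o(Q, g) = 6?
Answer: 168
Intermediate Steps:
j = 4 (j = 24/6 = 24*(1/6) = 4)
(7*o(-6, 3))*j = (7*6)*4 = 42*4 = 168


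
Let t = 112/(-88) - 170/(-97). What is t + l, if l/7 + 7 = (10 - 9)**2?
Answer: -44302/1067 ≈ -41.520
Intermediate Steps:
l = -42 (l = -49 + 7*(10 - 9)**2 = -49 + 7*1**2 = -49 + 7*1 = -49 + 7 = -42)
t = 512/1067 (t = 112*(-1/88) - 170*(-1/97) = -14/11 + 170/97 = 512/1067 ≈ 0.47985)
t + l = 512/1067 - 42 = -44302/1067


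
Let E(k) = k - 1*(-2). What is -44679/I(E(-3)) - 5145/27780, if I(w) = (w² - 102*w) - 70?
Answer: -27585609/20372 ≈ -1354.1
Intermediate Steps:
E(k) = 2 + k (E(k) = k + 2 = 2 + k)
I(w) = -70 + w² - 102*w
-44679/I(E(-3)) - 5145/27780 = -44679/(-70 + (2 - 3)² - 102*(2 - 3)) - 5145/27780 = -44679/(-70 + (-1)² - 102*(-1)) - 5145*1/27780 = -44679/(-70 + 1 + 102) - 343/1852 = -44679/33 - 343/1852 = -44679*1/33 - 343/1852 = -14893/11 - 343/1852 = -27585609/20372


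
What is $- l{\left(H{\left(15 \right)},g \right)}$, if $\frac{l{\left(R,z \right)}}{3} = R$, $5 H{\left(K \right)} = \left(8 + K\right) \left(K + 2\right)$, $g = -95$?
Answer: $- \frac{1173}{5} \approx -234.6$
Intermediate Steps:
$H{\left(K \right)} = \frac{\left(2 + K\right) \left(8 + K\right)}{5}$ ($H{\left(K \right)} = \frac{\left(8 + K\right) \left(K + 2\right)}{5} = \frac{\left(8 + K\right) \left(2 + K\right)}{5} = \frac{\left(2 + K\right) \left(8 + K\right)}{5}$)
$l{\left(R,z \right)} = 3 R$
$- l{\left(H{\left(15 \right)},g \right)} = - 3 \left(\frac{16}{5} + 2 \cdot 15 + \frac{15^{2}}{5}\right) = - 3 \left(\frac{16}{5} + 30 + \frac{1}{5} \cdot 225\right) = - 3 \left(\frac{16}{5} + 30 + 45\right) = - \frac{3 \cdot 391}{5} = \left(-1\right) \frac{1173}{5} = - \frac{1173}{5}$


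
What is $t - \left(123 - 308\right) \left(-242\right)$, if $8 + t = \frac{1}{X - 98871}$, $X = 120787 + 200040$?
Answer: $- \frac{9938745767}{221956} \approx -44778.0$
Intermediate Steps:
$X = 320827$
$t = - \frac{1775647}{221956}$ ($t = -8 + \frac{1}{320827 - 98871} = -8 + \frac{1}{221956} = - \frac{1775647}{221956} \approx -8.0$)
$t - \left(123 - 308\right) \left(-242\right) = - \frac{1775647}{221956} - \left(123 - 308\right) \left(-242\right) = - \frac{1775647}{221956} - \left(-185\right) \left(-242\right) = - \frac{1775647}{221956} - 44770 = - \frac{9938745767}{221956}$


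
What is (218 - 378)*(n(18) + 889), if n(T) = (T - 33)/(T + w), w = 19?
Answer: -5260480/37 ≈ -1.4218e+5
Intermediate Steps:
n(T) = (-33 + T)/(19 + T) (n(T) = (T - 33)/(T + 19) = (-33 + T)/(19 + T))
(218 - 378)*(n(18) + 889) = (218 - 378)*((-33 + 18)/(19 + 18) + 889) = -160*(-15/37 + 889) = -160*32878/37 = -5260480/37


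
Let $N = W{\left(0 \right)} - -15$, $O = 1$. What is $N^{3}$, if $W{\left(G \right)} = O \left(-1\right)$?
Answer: $2744$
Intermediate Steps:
$W{\left(G \right)} = -1$ ($W{\left(G \right)} = 1 \left(-1\right) = -1$)
$N = 14$ ($N = -1 - -15 = -1 + 15 = 14$)
$N^{3} = 14^{3} = 2744$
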